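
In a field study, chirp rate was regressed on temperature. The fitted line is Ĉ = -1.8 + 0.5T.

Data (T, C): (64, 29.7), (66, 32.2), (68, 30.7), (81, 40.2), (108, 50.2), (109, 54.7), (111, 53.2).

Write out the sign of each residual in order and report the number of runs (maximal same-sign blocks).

T=64: Ĉ = -1.8 + 0.5·64 = 30.2; r = 29.7 − 30.2 = -0.5
T=66: Ĉ = -1.8 + 0.5·66 = 31.2; r = 32.2 − 31.2 = 1
T=68: Ĉ = -1.8 + 0.5·68 = 32.2; r = 30.7 − 32.2 = -1.5
T=81: Ĉ = -1.8 + 0.5·81 = 38.7; r = 40.2 − 38.7 = 1.5
T=108: Ĉ = -1.8 + 0.5·108 = 52.2; r = 50.2 − 52.2 = -2
T=109: Ĉ = -1.8 + 0.5·109 = 52.7; r = 54.7 − 52.7 = 2
T=111: Ĉ = -1.8 + 0.5·111 = 53.7; r = 53.2 − 53.7 = -0.5
Signs: − + − + − + −
Runs: −×1, +×1, −×1, +×1, −×1, +×1, −×1 → 7

7 runs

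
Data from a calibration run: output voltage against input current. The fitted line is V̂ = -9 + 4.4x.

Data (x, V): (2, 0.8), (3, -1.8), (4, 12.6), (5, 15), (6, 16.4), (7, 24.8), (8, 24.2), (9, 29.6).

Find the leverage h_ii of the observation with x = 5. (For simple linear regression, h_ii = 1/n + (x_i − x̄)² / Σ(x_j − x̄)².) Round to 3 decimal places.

x̄ = (2 + 3 + 4 + 5 + 6 + 7 + 8 + 9)/8 = 5.5
Σ(x − x̄)² = 12.25 + 6.25 + 2.25 + 0.25 + 0.25 + 2.25 + 6.25 + 12.25 = 42
h = 1/8 + (-0.5)²/42 = 0.125 + 0.00595238 = 0.131

h = 0.131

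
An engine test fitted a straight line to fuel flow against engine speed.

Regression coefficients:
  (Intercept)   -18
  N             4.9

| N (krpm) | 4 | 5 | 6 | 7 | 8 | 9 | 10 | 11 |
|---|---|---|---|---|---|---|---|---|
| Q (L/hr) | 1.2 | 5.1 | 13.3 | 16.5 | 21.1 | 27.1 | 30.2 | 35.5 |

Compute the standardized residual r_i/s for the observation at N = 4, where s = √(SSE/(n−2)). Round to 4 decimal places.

N=4: ŷ = -18 + 4.9·4 = 1.6; r = 1.2 − 1.6 = -0.4
N=5: ŷ = -18 + 4.9·5 = 6.5; r = 5.1 − 6.5 = -1.4
N=6: ŷ = -18 + 4.9·6 = 11.4; r = 13.3 − 11.4 = 1.9
N=7: ŷ = -18 + 4.9·7 = 16.3; r = 16.5 − 16.3 = 0.2
N=8: ŷ = -18 + 4.9·8 = 21.2; r = 21.1 − 21.2 = -0.1
N=9: ŷ = -18 + 4.9·9 = 26.1; r = 27.1 − 26.1 = 1
N=10: ŷ = -18 + 4.9·10 = 31; r = 30.2 − 31 = -0.8
N=11: ŷ = -18 + 4.9·11 = 35.9; r = 35.5 − 35.9 = -0.4
SSE = 0.16 + 1.96 + 3.61 + 0.04 + 0.01 + 1 + 0.64 + 0.16 = 7.58
s = √(7.58/6) = 1.12398
r/s = -0.4 / 1.12398 = -0.3559

-0.3559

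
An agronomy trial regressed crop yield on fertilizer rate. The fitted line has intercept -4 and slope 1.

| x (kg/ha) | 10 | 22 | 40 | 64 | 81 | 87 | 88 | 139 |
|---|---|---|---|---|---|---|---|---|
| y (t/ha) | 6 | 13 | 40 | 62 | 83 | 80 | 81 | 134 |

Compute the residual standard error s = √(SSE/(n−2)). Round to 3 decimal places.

x=10: ŷ = -4 + 10 = 6; r = 6 − 6 = 0
x=22: ŷ = -4 + 22 = 18; r = 13 − 18 = -5
x=40: ŷ = -4 + 40 = 36; r = 40 − 36 = 4
x=64: ŷ = -4 + 64 = 60; r = 62 − 60 = 2
x=81: ŷ = -4 + 81 = 77; r = 83 − 77 = 6
x=87: ŷ = -4 + 87 = 83; r = 80 − 83 = -3
x=88: ŷ = -4 + 88 = 84; r = 81 − 84 = -3
x=139: ŷ = -4 + 139 = 135; r = 134 − 135 = -1
SSE = 0 + 25 + 16 + 4 + 36 + 9 + 9 + 1 = 100
s = √(100/6) = √16.6667 ≈ 4.082

s = 4.082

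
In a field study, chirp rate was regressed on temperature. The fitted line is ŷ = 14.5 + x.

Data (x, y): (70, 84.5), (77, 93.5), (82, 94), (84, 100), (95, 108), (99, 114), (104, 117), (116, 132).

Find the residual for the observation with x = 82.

ŷ = 14.5 + 82 = 96.5
e = 94 − 96.5 = -2.5

e = -2.5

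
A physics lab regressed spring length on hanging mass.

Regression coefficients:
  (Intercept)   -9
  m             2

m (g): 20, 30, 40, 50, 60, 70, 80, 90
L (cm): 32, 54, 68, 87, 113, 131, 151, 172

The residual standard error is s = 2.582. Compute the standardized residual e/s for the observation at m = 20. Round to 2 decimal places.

0.39

L̂ = -9 + 2·20 = 31
e = 32 − 31 = 1
e/s = 1 / 2.582 = 0.39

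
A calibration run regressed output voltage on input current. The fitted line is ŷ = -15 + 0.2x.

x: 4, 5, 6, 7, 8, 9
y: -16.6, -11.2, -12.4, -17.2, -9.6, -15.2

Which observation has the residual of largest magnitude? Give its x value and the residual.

x=4: ŷ = -15 + 0.2·4 = -14.2; r = -16.6 − (-14.2) = -2.4
x=5: ŷ = -15 + 0.2·5 = -14; r = -11.2 − (-14) = 2.8
x=6: ŷ = -15 + 0.2·6 = -13.8; r = -12.4 − (-13.8) = 1.4
x=7: ŷ = -15 + 0.2·7 = -13.6; r = -17.2 − (-13.6) = -3.6
x=8: ŷ = -15 + 0.2·8 = -13.4; r = -9.6 − (-13.4) = 3.8
x=9: ŷ = -15 + 0.2·9 = -13.2; r = -15.2 − (-13.2) = -2
Largest |r| is 3.8 at x = 8, residual 3.8.

x = 8, r = 3.8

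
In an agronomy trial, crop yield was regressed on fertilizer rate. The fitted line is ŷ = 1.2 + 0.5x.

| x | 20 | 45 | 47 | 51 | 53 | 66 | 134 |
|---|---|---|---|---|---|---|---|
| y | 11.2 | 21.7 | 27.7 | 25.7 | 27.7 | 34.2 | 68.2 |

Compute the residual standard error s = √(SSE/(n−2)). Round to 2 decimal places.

s = 1.67

x=20: ŷ = 1.2 + 0.5·20 = 11.2; e = 11.2 − 11.2 = 0
x=45: ŷ = 1.2 + 0.5·45 = 23.7; e = 21.7 − 23.7 = -2
x=47: ŷ = 1.2 + 0.5·47 = 24.7; e = 27.7 − 24.7 = 3
x=51: ŷ = 1.2 + 0.5·51 = 26.7; e = 25.7 − 26.7 = -1
x=53: ŷ = 1.2 + 0.5·53 = 27.7; e = 27.7 − 27.7 = 0
x=66: ŷ = 1.2 + 0.5·66 = 34.2; e = 34.2 − 34.2 = 0
x=134: ŷ = 1.2 + 0.5·134 = 68.2; e = 68.2 − 68.2 = 0
SSE = 0 + 4 + 9 + 1 + 0 + 0 + 0 = 14
s = √(14/5) = √2.8 ≈ 1.67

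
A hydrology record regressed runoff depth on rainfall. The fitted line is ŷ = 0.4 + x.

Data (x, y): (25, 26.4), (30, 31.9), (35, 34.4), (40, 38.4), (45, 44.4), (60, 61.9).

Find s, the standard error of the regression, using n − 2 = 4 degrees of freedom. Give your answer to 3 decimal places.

x=25: ŷ = 0.4 + 25 = 25.4; r = 26.4 − 25.4 = 1
x=30: ŷ = 0.4 + 30 = 30.4; r = 31.9 − 30.4 = 1.5
x=35: ŷ = 0.4 + 35 = 35.4; r = 34.4 − 35.4 = -1
x=40: ŷ = 0.4 + 40 = 40.4; r = 38.4 − 40.4 = -2
x=45: ŷ = 0.4 + 45 = 45.4; r = 44.4 − 45.4 = -1
x=60: ŷ = 0.4 + 60 = 60.4; r = 61.9 − 60.4 = 1.5
SSE = 1 + 2.25 + 1 + 4 + 1 + 2.25 = 11.5
s = √(11.5/4) = √2.875 ≈ 1.696

s = 1.696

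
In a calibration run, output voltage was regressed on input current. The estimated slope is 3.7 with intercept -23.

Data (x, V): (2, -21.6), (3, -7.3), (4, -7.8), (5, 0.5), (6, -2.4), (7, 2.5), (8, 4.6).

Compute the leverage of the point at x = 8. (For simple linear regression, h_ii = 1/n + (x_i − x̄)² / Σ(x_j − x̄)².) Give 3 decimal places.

x̄ = (2 + 3 + 4 + 5 + 6 + 7 + 8)/7 = 5
Σ(x − x̄)² = 9 + 4 + 1 + 0 + 1 + 4 + 9 = 28
h = 1/7 + (3)²/28 = 0.142857 + 0.321429 = 0.464

h = 0.464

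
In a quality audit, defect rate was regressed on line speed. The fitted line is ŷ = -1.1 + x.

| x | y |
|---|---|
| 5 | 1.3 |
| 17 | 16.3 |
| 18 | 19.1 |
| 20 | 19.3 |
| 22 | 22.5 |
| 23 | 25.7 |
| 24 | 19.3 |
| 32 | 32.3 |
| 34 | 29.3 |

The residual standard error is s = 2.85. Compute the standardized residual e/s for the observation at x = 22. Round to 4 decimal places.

0.5614

ŷ = -1.1 + 22 = 20.9
e = 22.5 − 20.9 = 1.6
e/s = 1.6 / 2.85 = 0.5614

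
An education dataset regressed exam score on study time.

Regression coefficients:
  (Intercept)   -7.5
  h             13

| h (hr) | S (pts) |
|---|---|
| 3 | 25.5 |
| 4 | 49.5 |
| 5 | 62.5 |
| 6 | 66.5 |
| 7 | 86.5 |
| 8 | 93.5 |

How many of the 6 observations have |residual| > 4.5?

h=3: ŷ = -7.5 + 13·3 = 31.5; r = 25.5 − 31.5 = -6
h=4: ŷ = -7.5 + 13·4 = 44.5; r = 49.5 − 44.5 = 5
h=5: ŷ = -7.5 + 13·5 = 57.5; r = 62.5 − 57.5 = 5
h=6: ŷ = -7.5 + 13·6 = 70.5; r = 66.5 − 70.5 = -4
h=7: ŷ = -7.5 + 13·7 = 83.5; r = 86.5 − 83.5 = 3
h=8: ŷ = -7.5 + 13·8 = 96.5; r = 93.5 − 96.5 = -3
|r| > 4.5: h=3 (|r|=6), h=4 (|r|=5), h=5 (|r|=5) → 3

3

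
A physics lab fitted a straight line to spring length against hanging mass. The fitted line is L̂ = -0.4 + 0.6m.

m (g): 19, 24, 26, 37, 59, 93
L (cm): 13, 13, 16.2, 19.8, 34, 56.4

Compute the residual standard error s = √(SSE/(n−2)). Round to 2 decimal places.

s = 1.73

m=19: L̂ = -0.4 + 0.6·19 = 11; e = 13 − 11 = 2
m=24: L̂ = -0.4 + 0.6·24 = 14; e = 13 − 14 = -1
m=26: L̂ = -0.4 + 0.6·26 = 15.2; e = 16.2 − 15.2 = 1
m=37: L̂ = -0.4 + 0.6·37 = 21.8; e = 19.8 − 21.8 = -2
m=59: L̂ = -0.4 + 0.6·59 = 35; e = 34 − 35 = -1
m=93: L̂ = -0.4 + 0.6·93 = 55.4; e = 56.4 − 55.4 = 1
SSE = 4 + 1 + 1 + 4 + 1 + 1 = 12
s = √(12/4) = √3 ≈ 1.73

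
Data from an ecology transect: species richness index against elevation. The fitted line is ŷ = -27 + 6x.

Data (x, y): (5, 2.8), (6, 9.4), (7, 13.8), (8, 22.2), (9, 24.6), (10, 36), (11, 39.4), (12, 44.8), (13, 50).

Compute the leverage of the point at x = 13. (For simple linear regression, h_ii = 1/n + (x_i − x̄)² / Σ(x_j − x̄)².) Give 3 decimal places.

h = 0.378

x̄ = (5 + 6 + 7 + 8 + 9 + 10 + 11 + 12 + 13)/9 = 9
Σ(x − x̄)² = 16 + 9 + 4 + 1 + 0 + 1 + 4 + 9 + 16 = 60
h = 1/9 + (4)²/60 = 0.111111 + 0.266667 = 0.378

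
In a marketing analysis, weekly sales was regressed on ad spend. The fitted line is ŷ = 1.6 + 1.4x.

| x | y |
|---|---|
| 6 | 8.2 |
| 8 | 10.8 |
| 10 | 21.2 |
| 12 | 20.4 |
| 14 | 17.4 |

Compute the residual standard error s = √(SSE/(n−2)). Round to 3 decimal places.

x=6: ŷ = 1.6 + 1.4·6 = 10; r = 8.2 − 10 = -1.8
x=8: ŷ = 1.6 + 1.4·8 = 12.8; r = 10.8 − 12.8 = -2
x=10: ŷ = 1.6 + 1.4·10 = 15.6; r = 21.2 − 15.6 = 5.6
x=12: ŷ = 1.6 + 1.4·12 = 18.4; r = 20.4 − 18.4 = 2
x=14: ŷ = 1.6 + 1.4·14 = 21.2; r = 17.4 − 21.2 = -3.8
SSE = 3.24 + 4 + 31.36 + 4 + 14.44 = 57.04
s = √(57.04/3) = √19.0133 ≈ 4.360

s = 4.360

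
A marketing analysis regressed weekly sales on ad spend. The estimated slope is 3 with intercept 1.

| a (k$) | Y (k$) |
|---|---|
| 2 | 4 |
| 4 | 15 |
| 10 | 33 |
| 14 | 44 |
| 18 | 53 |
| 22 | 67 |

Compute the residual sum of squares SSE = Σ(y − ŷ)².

SSE = 22

a=2: Ŷ = 1 + 3·2 = 7; r = 4 − 7 = -3
a=4: Ŷ = 1 + 3·4 = 13; r = 15 − 13 = 2
a=10: Ŷ = 1 + 3·10 = 31; r = 33 − 31 = 2
a=14: Ŷ = 1 + 3·14 = 43; r = 44 − 43 = 1
a=18: Ŷ = 1 + 3·18 = 55; r = 53 − 55 = -2
a=22: Ŷ = 1 + 3·22 = 67; r = 67 − 67 = 0
SSE = 9 + 4 + 4 + 1 + 4 + 0 = 22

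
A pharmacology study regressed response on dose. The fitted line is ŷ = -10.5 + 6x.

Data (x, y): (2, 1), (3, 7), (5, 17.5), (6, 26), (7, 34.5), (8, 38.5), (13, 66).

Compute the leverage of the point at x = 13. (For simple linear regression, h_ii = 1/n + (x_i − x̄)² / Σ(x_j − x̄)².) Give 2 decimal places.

x̄ = (2 + 3 + 5 + 6 + 7 + 8 + 13)/7 = 6.28571
Σ(x − x̄)² = 18.3673 + 10.7959 + 1.65306 + 0.0816327 + 0.510204 + 2.93878 + 45.0816 = 79.4286
h = 1/7 + (6.71429)²/79.4286 = 0.142857 + 0.567575 = 0.71

h = 0.71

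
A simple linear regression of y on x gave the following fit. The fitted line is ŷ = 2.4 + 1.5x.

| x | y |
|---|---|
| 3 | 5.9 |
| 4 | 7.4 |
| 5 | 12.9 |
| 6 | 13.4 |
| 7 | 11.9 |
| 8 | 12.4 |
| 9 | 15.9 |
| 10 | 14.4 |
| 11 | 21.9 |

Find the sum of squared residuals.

x=3: ŷ = 2.4 + 1.5·3 = 6.9; e = 5.9 − 6.9 = -1
x=4: ŷ = 2.4 + 1.5·4 = 8.4; e = 7.4 − 8.4 = -1
x=5: ŷ = 2.4 + 1.5·5 = 9.9; e = 12.9 − 9.9 = 3
x=6: ŷ = 2.4 + 1.5·6 = 11.4; e = 13.4 − 11.4 = 2
x=7: ŷ = 2.4 + 1.5·7 = 12.9; e = 11.9 − 12.9 = -1
x=8: ŷ = 2.4 + 1.5·8 = 14.4; e = 12.4 − 14.4 = -2
x=9: ŷ = 2.4 + 1.5·9 = 15.9; e = 15.9 − 15.9 = 0
x=10: ŷ = 2.4 + 1.5·10 = 17.4; e = 14.4 − 17.4 = -3
x=11: ŷ = 2.4 + 1.5·11 = 18.9; e = 21.9 − 18.9 = 3
SSE = 1 + 1 + 9 + 4 + 1 + 4 + 0 + 9 + 9 = 38

SSE = 38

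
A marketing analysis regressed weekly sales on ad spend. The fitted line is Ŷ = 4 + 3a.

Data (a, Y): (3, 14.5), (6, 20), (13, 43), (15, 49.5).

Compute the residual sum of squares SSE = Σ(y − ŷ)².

a=3: Ŷ = 4 + 3·3 = 13; e = 14.5 − 13 = 1.5
a=6: Ŷ = 4 + 3·6 = 22; e = 20 − 22 = -2
a=13: Ŷ = 4 + 3·13 = 43; e = 43 − 43 = 0
a=15: Ŷ = 4 + 3·15 = 49; e = 49.5 − 49 = 0.5
SSE = 2.25 + 4 + 0 + 0.25 = 6.5

SSE = 6.5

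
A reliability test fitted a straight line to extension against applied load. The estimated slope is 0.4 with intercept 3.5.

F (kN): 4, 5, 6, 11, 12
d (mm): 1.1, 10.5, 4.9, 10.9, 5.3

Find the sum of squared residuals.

SSE = 60

F=4: ŷ = 3.5 + 0.4·4 = 5.1; e = 1.1 − 5.1 = -4
F=5: ŷ = 3.5 + 0.4·5 = 5.5; e = 10.5 − 5.5 = 5
F=6: ŷ = 3.5 + 0.4·6 = 5.9; e = 4.9 − 5.9 = -1
F=11: ŷ = 3.5 + 0.4·11 = 7.9; e = 10.9 − 7.9 = 3
F=12: ŷ = 3.5 + 0.4·12 = 8.3; e = 5.3 − 8.3 = -3
SSE = 16 + 25 + 1 + 9 + 9 = 60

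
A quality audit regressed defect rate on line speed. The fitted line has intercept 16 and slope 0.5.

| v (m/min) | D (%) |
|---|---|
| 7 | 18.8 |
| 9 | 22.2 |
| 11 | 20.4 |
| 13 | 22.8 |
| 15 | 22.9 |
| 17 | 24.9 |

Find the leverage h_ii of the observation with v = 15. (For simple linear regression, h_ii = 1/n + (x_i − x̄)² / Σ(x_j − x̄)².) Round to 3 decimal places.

v̄ = (7 + 9 + 11 + 13 + 15 + 17)/6 = 12
Σ(v − v̄)² = 25 + 9 + 1 + 1 + 9 + 25 = 70
h = 1/6 + (3)²/70 = 0.166667 + 0.128571 = 0.295

h = 0.295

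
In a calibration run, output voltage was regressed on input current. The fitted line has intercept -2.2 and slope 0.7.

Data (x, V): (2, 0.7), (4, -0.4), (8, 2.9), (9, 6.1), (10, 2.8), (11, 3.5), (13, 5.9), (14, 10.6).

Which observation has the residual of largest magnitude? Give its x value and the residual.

x=2: V̂ = -2.2 + 0.7·2 = -0.8; r = 0.7 − (-0.8) = 1.5
x=4: V̂ = -2.2 + 0.7·4 = 0.6; r = -0.4 − 0.6 = -1
x=8: V̂ = -2.2 + 0.7·8 = 3.4; r = 2.9 − 3.4 = -0.5
x=9: V̂ = -2.2 + 0.7·9 = 4.1; r = 6.1 − 4.1 = 2
x=10: V̂ = -2.2 + 0.7·10 = 4.8; r = 2.8 − 4.8 = -2
x=11: V̂ = -2.2 + 0.7·11 = 5.5; r = 3.5 − 5.5 = -2
x=13: V̂ = -2.2 + 0.7·13 = 6.9; r = 5.9 − 6.9 = -1
x=14: V̂ = -2.2 + 0.7·14 = 7.6; r = 10.6 − 7.6 = 3
Largest |r| is 3 at x = 14, residual 3.

x = 14, r = 3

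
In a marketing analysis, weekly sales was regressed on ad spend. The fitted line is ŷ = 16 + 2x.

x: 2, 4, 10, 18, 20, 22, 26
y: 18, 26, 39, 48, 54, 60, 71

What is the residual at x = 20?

ŷ = 16 + 2·20 = 56
e = 54 − 56 = -2

e = -2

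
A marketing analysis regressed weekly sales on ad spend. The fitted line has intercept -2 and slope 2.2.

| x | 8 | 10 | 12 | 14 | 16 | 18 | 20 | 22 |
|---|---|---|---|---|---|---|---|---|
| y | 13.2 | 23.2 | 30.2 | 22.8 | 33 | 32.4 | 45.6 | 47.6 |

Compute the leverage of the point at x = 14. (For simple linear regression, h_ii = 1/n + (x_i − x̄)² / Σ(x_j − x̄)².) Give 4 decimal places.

x̄ = (8 + 10 + 12 + 14 + 16 + 18 + 20 + 22)/8 = 15
Σ(x − x̄)² = 49 + 25 + 9 + 1 + 1 + 9 + 25 + 49 = 168
h = 1/8 + (-1)²/168 = 0.125 + 0.00595238 = 0.1310

h = 0.1310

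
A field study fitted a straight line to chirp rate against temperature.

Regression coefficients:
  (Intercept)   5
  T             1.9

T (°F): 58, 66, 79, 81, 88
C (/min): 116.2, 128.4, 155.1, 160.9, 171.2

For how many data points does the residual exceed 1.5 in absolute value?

T=58: Ĉ = 5 + 1.9·58 = 115.2; r = 116.2 − 115.2 = 1
T=66: Ĉ = 5 + 1.9·66 = 130.4; r = 128.4 − 130.4 = -2
T=79: Ĉ = 5 + 1.9·79 = 155.1; r = 155.1 − 155.1 = 0
T=81: Ĉ = 5 + 1.9·81 = 158.9; r = 160.9 − 158.9 = 2
T=88: Ĉ = 5 + 1.9·88 = 172.2; r = 171.2 − 172.2 = -1
|r| > 1.5: T=66 (|r|=2), T=81 (|r|=2) → 2

2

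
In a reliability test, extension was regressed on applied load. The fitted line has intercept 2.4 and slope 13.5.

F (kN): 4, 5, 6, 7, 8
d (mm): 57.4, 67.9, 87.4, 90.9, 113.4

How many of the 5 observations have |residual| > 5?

1

F=4: d̂ = 2.4 + 13.5·4 = 56.4; e = 57.4 − 56.4 = 1
F=5: d̂ = 2.4 + 13.5·5 = 69.9; e = 67.9 − 69.9 = -2
F=6: d̂ = 2.4 + 13.5·6 = 83.4; e = 87.4 − 83.4 = 4
F=7: d̂ = 2.4 + 13.5·7 = 96.9; e = 90.9 − 96.9 = -6
F=8: d̂ = 2.4 + 13.5·8 = 110.4; e = 113.4 − 110.4 = 3
|e| > 5: F=7 (|e|=6) → 1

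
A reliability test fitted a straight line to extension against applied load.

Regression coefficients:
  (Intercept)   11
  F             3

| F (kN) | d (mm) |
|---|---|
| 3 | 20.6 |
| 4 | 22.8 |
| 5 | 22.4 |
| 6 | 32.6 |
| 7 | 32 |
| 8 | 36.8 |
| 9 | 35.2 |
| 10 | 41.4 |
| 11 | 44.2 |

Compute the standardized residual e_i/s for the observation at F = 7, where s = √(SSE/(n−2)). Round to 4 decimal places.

0.0000

F=3: ŷ = 11 + 3·3 = 20; e = 20.6 − 20 = 0.6
F=4: ŷ = 11 + 3·4 = 23; e = 22.8 − 23 = -0.2
F=5: ŷ = 11 + 3·5 = 26; e = 22.4 − 26 = -3.6
F=6: ŷ = 11 + 3·6 = 29; e = 32.6 − 29 = 3.6
F=7: ŷ = 11 + 3·7 = 32; e = 32 − 32 = 0
F=8: ŷ = 11 + 3·8 = 35; e = 36.8 − 35 = 1.8
F=9: ŷ = 11 + 3·9 = 38; e = 35.2 − 38 = -2.8
F=10: ŷ = 11 + 3·10 = 41; e = 41.4 − 41 = 0.4
F=11: ŷ = 11 + 3·11 = 44; e = 44.2 − 44 = 0.2
SSE = 0.36 + 0.04 + 12.96 + 12.96 + 0 + 3.24 + 7.84 + 0.16 + 0.04 = 37.6
s = √(37.6/7) = 2.31763
e/s = 0 / 2.31763 = 0.0000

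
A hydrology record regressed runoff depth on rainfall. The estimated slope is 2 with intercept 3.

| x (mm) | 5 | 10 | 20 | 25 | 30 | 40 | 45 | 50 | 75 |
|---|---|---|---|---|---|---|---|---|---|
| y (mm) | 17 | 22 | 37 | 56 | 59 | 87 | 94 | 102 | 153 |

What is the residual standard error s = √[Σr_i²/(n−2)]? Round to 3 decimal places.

s = 3.703

x=5: ŷ = 3 + 2·5 = 13; r = 17 − 13 = 4
x=10: ŷ = 3 + 2·10 = 23; r = 22 − 23 = -1
x=20: ŷ = 3 + 2·20 = 43; r = 37 − 43 = -6
x=25: ŷ = 3 + 2·25 = 53; r = 56 − 53 = 3
x=30: ŷ = 3 + 2·30 = 63; r = 59 − 63 = -4
x=40: ŷ = 3 + 2·40 = 83; r = 87 − 83 = 4
x=45: ŷ = 3 + 2·45 = 93; r = 94 − 93 = 1
x=50: ŷ = 3 + 2·50 = 103; r = 102 − 103 = -1
x=75: ŷ = 3 + 2·75 = 153; r = 153 − 153 = 0
SSE = 16 + 1 + 36 + 9 + 16 + 16 + 1 + 1 + 0 = 96
s = √(96/7) = √13.7143 ≈ 3.703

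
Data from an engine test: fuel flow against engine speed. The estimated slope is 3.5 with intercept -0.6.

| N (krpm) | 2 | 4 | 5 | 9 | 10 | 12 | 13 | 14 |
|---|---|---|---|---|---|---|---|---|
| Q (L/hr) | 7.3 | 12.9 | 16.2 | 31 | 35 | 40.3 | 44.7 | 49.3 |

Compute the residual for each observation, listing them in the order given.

0.9, -0.5, -0.7, 0.1, 0.6, -1.1, -0.2, 0.9

N=2: Q̂ = -0.6 + 3.5·2 = 6.4; e = 7.3 − 6.4 = 0.9
N=4: Q̂ = -0.6 + 3.5·4 = 13.4; e = 12.9 − 13.4 = -0.5
N=5: Q̂ = -0.6 + 3.5·5 = 16.9; e = 16.2 − 16.9 = -0.7
N=9: Q̂ = -0.6 + 3.5·9 = 30.9; e = 31 − 30.9 = 0.1
N=10: Q̂ = -0.6 + 3.5·10 = 34.4; e = 35 − 34.4 = 0.6
N=12: Q̂ = -0.6 + 3.5·12 = 41.4; e = 40.3 − 41.4 = -1.1
N=13: Q̂ = -0.6 + 3.5·13 = 44.9; e = 44.7 − 44.9 = -0.2
N=14: Q̂ = -0.6 + 3.5·14 = 48.4; e = 49.3 − 48.4 = 0.9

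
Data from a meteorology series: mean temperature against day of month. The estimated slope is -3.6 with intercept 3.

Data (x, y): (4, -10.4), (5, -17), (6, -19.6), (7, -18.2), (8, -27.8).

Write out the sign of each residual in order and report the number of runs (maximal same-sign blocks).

x=4: ŷ = 3 − 3.6·4 = -11.4; r = -10.4 − (-11.4) = 1
x=5: ŷ = 3 − 3.6·5 = -15; r = -17 − (-15) = -2
x=6: ŷ = 3 − 3.6·6 = -18.6; r = -19.6 − (-18.6) = -1
x=7: ŷ = 3 − 3.6·7 = -22.2; r = -18.2 − (-22.2) = 4
x=8: ŷ = 3 − 3.6·8 = -25.8; r = -27.8 − (-25.8) = -2
Signs: + − − + −
Runs: +×1, −×2, +×1, −×1 → 4

4 runs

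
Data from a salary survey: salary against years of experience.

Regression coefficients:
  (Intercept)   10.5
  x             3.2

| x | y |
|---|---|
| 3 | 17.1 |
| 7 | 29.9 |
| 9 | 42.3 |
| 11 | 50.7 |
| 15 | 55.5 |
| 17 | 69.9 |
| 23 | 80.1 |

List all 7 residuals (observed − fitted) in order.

x=3: ŷ = 10.5 + 3.2·3 = 20.1; r = 17.1 − 20.1 = -3
x=7: ŷ = 10.5 + 3.2·7 = 32.9; r = 29.9 − 32.9 = -3
x=9: ŷ = 10.5 + 3.2·9 = 39.3; r = 42.3 − 39.3 = 3
x=11: ŷ = 10.5 + 3.2·11 = 45.7; r = 50.7 − 45.7 = 5
x=15: ŷ = 10.5 + 3.2·15 = 58.5; r = 55.5 − 58.5 = -3
x=17: ŷ = 10.5 + 3.2·17 = 64.9; r = 69.9 − 64.9 = 5
x=23: ŷ = 10.5 + 3.2·23 = 84.1; r = 80.1 − 84.1 = -4

-3, -3, 3, 5, -3, 5, -4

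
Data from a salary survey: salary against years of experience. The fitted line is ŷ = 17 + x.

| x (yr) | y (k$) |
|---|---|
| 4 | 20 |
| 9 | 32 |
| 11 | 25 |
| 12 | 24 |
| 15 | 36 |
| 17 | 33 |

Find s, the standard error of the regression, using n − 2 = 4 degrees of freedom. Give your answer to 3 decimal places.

s = 4.690

x=4: ŷ = 17 + 4 = 21; e = 20 − 21 = -1
x=9: ŷ = 17 + 9 = 26; e = 32 − 26 = 6
x=11: ŷ = 17 + 11 = 28; e = 25 − 28 = -3
x=12: ŷ = 17 + 12 = 29; e = 24 − 29 = -5
x=15: ŷ = 17 + 15 = 32; e = 36 − 32 = 4
x=17: ŷ = 17 + 17 = 34; e = 33 − 34 = -1
SSE = 1 + 36 + 9 + 25 + 16 + 1 = 88
s = √(88/4) = √22 ≈ 4.690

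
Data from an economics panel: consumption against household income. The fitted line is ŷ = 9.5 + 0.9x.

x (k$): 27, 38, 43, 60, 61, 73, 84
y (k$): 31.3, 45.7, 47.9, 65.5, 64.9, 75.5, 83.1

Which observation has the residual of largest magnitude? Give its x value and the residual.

x = 27, r = -2.5

x=27: ŷ = 9.5 + 0.9·27 = 33.8; r = 31.3 − 33.8 = -2.5
x=38: ŷ = 9.5 + 0.9·38 = 43.7; r = 45.7 − 43.7 = 2
x=43: ŷ = 9.5 + 0.9·43 = 48.2; r = 47.9 − 48.2 = -0.3
x=60: ŷ = 9.5 + 0.9·60 = 63.5; r = 65.5 − 63.5 = 2
x=61: ŷ = 9.5 + 0.9·61 = 64.4; r = 64.9 − 64.4 = 0.5
x=73: ŷ = 9.5 + 0.9·73 = 75.2; r = 75.5 − 75.2 = 0.3
x=84: ŷ = 9.5 + 0.9·84 = 85.1; r = 83.1 − 85.1 = -2
Largest |r| is 2.5 at x = 27, residual -2.5.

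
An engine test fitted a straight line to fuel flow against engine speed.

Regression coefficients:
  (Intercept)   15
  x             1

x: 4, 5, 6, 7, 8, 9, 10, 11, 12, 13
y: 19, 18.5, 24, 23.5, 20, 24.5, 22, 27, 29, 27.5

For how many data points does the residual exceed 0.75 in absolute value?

x=4: ŷ = 15 + 4 = 19; e = 19 − 19 = 0
x=5: ŷ = 15 + 5 = 20; e = 18.5 − 20 = -1.5
x=6: ŷ = 15 + 6 = 21; e = 24 − 21 = 3
x=7: ŷ = 15 + 7 = 22; e = 23.5 − 22 = 1.5
x=8: ŷ = 15 + 8 = 23; e = 20 − 23 = -3
x=9: ŷ = 15 + 9 = 24; e = 24.5 − 24 = 0.5
x=10: ŷ = 15 + 10 = 25; e = 22 − 25 = -3
x=11: ŷ = 15 + 11 = 26; e = 27 − 26 = 1
x=12: ŷ = 15 + 12 = 27; e = 29 − 27 = 2
x=13: ŷ = 15 + 13 = 28; e = 27.5 − 28 = -0.5
|e| > 0.75: x=5 (|e|=1.5), x=6 (|e|=3), x=7 (|e|=1.5), x=8 (|e|=3), x=10 (|e|=3), x=11 (|e|=1), x=12 (|e|=2) → 7

7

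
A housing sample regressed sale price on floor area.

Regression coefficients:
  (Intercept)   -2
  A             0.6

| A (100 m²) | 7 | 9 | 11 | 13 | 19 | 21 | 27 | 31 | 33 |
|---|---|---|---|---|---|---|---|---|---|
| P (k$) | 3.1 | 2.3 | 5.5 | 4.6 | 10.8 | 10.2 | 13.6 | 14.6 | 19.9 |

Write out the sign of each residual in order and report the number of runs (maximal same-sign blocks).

A=7: ŷ = -2 + 0.6·7 = 2.2; e = 3.1 − 2.2 = 0.9
A=9: ŷ = -2 + 0.6·9 = 3.4; e = 2.3 − 3.4 = -1.1
A=11: ŷ = -2 + 0.6·11 = 4.6; e = 5.5 − 4.6 = 0.9
A=13: ŷ = -2 + 0.6·13 = 5.8; e = 4.6 − 5.8 = -1.2
A=19: ŷ = -2 + 0.6·19 = 9.4; e = 10.8 − 9.4 = 1.4
A=21: ŷ = -2 + 0.6·21 = 10.6; e = 10.2 − 10.6 = -0.4
A=27: ŷ = -2 + 0.6·27 = 14.2; e = 13.6 − 14.2 = -0.6
A=31: ŷ = -2 + 0.6·31 = 16.6; e = 14.6 − 16.6 = -2
A=33: ŷ = -2 + 0.6·33 = 17.8; e = 19.9 − 17.8 = 2.1
Signs: + − + − + − − − +
Runs: +×1, −×1, +×1, −×1, +×1, −×3, +×1 → 7

7 runs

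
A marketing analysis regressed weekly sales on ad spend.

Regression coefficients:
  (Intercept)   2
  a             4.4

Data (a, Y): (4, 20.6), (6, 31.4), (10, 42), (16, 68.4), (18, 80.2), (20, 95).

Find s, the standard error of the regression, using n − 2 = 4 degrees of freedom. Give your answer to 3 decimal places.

a=4: ŷ = 2 + 4.4·4 = 19.6; r = 20.6 − 19.6 = 1
a=6: ŷ = 2 + 4.4·6 = 28.4; r = 31.4 − 28.4 = 3
a=10: ŷ = 2 + 4.4·10 = 46; r = 42 − 46 = -4
a=16: ŷ = 2 + 4.4·16 = 72.4; r = 68.4 − 72.4 = -4
a=18: ŷ = 2 + 4.4·18 = 81.2; r = 80.2 − 81.2 = -1
a=20: ŷ = 2 + 4.4·20 = 90; r = 95 − 90 = 5
SSE = 1 + 9 + 16 + 16 + 1 + 25 = 68
s = √(68/4) = √17 ≈ 4.123

s = 4.123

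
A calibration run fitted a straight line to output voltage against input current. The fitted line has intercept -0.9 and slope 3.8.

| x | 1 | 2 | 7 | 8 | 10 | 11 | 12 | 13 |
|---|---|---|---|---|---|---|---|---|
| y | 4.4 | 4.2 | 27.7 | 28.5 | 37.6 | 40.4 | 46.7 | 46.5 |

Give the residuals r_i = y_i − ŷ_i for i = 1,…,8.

x=1: ŷ = -0.9 + 3.8·1 = 2.9; r = 4.4 − 2.9 = 1.5
x=2: ŷ = -0.9 + 3.8·2 = 6.7; r = 4.2 − 6.7 = -2.5
x=7: ŷ = -0.9 + 3.8·7 = 25.7; r = 27.7 − 25.7 = 2
x=8: ŷ = -0.9 + 3.8·8 = 29.5; r = 28.5 − 29.5 = -1
x=10: ŷ = -0.9 + 3.8·10 = 37.1; r = 37.6 − 37.1 = 0.5
x=11: ŷ = -0.9 + 3.8·11 = 40.9; r = 40.4 − 40.9 = -0.5
x=12: ŷ = -0.9 + 3.8·12 = 44.7; r = 46.7 − 44.7 = 2
x=13: ŷ = -0.9 + 3.8·13 = 48.5; r = 46.5 − 48.5 = -2

1.5, -2.5, 2, -1, 0.5, -0.5, 2, -2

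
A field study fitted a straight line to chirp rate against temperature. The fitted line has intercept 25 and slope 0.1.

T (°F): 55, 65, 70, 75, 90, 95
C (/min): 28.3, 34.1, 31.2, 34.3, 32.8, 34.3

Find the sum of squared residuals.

SSE = 16.96

T=55: ŷ = 25 + 0.1·55 = 30.5; e = 28.3 − 30.5 = -2.2
T=65: ŷ = 25 + 0.1·65 = 31.5; e = 34.1 − 31.5 = 2.6
T=70: ŷ = 25 + 0.1·70 = 32; e = 31.2 − 32 = -0.8
T=75: ŷ = 25 + 0.1·75 = 32.5; e = 34.3 − 32.5 = 1.8
T=90: ŷ = 25 + 0.1·90 = 34; e = 32.8 − 34 = -1.2
T=95: ŷ = 25 + 0.1·95 = 34.5; e = 34.3 − 34.5 = -0.2
SSE = 4.84 + 6.76 + 0.64 + 3.24 + 1.44 + 0.04 = 16.96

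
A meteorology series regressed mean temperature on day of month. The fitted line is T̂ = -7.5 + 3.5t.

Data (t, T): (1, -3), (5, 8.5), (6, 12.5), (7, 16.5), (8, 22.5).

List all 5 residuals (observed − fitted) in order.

t=1: T̂ = -7.5 + 3.5·1 = -4; e = -3 − (-4) = 1
t=5: T̂ = -7.5 + 3.5·5 = 10; e = 8.5 − 10 = -1.5
t=6: T̂ = -7.5 + 3.5·6 = 13.5; e = 12.5 − 13.5 = -1
t=7: T̂ = -7.5 + 3.5·7 = 17; e = 16.5 − 17 = -0.5
t=8: T̂ = -7.5 + 3.5·8 = 20.5; e = 22.5 − 20.5 = 2

1, -1.5, -1, -0.5, 2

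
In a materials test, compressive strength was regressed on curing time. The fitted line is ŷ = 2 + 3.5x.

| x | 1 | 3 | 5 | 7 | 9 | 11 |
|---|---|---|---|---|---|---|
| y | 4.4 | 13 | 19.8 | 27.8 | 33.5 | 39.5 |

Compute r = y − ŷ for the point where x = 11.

r = -1

ŷ = 2 + 3.5·11 = 40.5
r = 39.5 − 40.5 = -1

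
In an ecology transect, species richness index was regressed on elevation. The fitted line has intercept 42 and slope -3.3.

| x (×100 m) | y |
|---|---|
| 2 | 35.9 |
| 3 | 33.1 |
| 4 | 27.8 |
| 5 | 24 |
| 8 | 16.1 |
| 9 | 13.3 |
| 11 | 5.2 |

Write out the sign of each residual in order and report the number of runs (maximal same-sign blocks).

4 runs

x=2: ŷ = 42 − 3.3·2 = 35.4; e = 35.9 − 35.4 = 0.5
x=3: ŷ = 42 − 3.3·3 = 32.1; e = 33.1 − 32.1 = 1
x=4: ŷ = 42 − 3.3·4 = 28.8; e = 27.8 − 28.8 = -1
x=5: ŷ = 42 − 3.3·5 = 25.5; e = 24 − 25.5 = -1.5
x=8: ŷ = 42 − 3.3·8 = 15.6; e = 16.1 − 15.6 = 0.5
x=9: ŷ = 42 − 3.3·9 = 12.3; e = 13.3 − 12.3 = 1
x=11: ŷ = 42 − 3.3·11 = 5.7; e = 5.2 − 5.7 = -0.5
Signs: + + − − + + −
Runs: +×2, −×2, +×2, −×1 → 4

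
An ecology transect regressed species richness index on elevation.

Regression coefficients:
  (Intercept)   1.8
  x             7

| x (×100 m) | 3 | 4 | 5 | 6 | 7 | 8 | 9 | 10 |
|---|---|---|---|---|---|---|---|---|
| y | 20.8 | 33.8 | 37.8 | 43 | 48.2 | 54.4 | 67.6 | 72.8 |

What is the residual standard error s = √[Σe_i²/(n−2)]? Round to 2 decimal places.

s = 2.85

x=3: ŷ = 1.8 + 7·3 = 22.8; e = 20.8 − 22.8 = -2
x=4: ŷ = 1.8 + 7·4 = 29.8; e = 33.8 − 29.8 = 4
x=5: ŷ = 1.8 + 7·5 = 36.8; e = 37.8 − 36.8 = 1
x=6: ŷ = 1.8 + 7·6 = 43.8; e = 43 − 43.8 = -0.8
x=7: ŷ = 1.8 + 7·7 = 50.8; e = 48.2 − 50.8 = -2.6
x=8: ŷ = 1.8 + 7·8 = 57.8; e = 54.4 − 57.8 = -3.4
x=9: ŷ = 1.8 + 7·9 = 64.8; e = 67.6 − 64.8 = 2.8
x=10: ŷ = 1.8 + 7·10 = 71.8; e = 72.8 − 71.8 = 1
SSE = 4 + 16 + 1 + 0.64 + 6.76 + 11.56 + 7.84 + 1 = 48.8
s = √(48.8/6) = √8.13333 ≈ 2.85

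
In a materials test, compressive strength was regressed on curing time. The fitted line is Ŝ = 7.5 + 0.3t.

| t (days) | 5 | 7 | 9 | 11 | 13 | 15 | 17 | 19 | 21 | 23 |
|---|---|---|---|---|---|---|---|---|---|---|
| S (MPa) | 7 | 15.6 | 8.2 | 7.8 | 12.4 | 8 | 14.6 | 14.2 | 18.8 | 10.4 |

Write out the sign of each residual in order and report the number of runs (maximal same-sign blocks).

t=5: Ŝ = 7.5 + 0.3·5 = 9; e = 7 − 9 = -2
t=7: Ŝ = 7.5 + 0.3·7 = 9.6; e = 15.6 − 9.6 = 6
t=9: Ŝ = 7.5 + 0.3·9 = 10.2; e = 8.2 − 10.2 = -2
t=11: Ŝ = 7.5 + 0.3·11 = 10.8; e = 7.8 − 10.8 = -3
t=13: Ŝ = 7.5 + 0.3·13 = 11.4; e = 12.4 − 11.4 = 1
t=15: Ŝ = 7.5 + 0.3·15 = 12; e = 8 − 12 = -4
t=17: Ŝ = 7.5 + 0.3·17 = 12.6; e = 14.6 − 12.6 = 2
t=19: Ŝ = 7.5 + 0.3·19 = 13.2; e = 14.2 − 13.2 = 1
t=21: Ŝ = 7.5 + 0.3·21 = 13.8; e = 18.8 − 13.8 = 5
t=23: Ŝ = 7.5 + 0.3·23 = 14.4; e = 10.4 − 14.4 = -4
Signs: − + − − + − + + + −
Runs: −×1, +×1, −×2, +×1, −×1, +×3, −×1 → 7

7 runs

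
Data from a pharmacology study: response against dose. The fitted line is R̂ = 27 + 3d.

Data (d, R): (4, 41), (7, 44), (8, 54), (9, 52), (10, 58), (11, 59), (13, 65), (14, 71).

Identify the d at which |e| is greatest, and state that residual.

d=4: R̂ = 27 + 3·4 = 39; e = 41 − 39 = 2
d=7: R̂ = 27 + 3·7 = 48; e = 44 − 48 = -4
d=8: R̂ = 27 + 3·8 = 51; e = 54 − 51 = 3
d=9: R̂ = 27 + 3·9 = 54; e = 52 − 54 = -2
d=10: R̂ = 27 + 3·10 = 57; e = 58 − 57 = 1
d=11: R̂ = 27 + 3·11 = 60; e = 59 − 60 = -1
d=13: R̂ = 27 + 3·13 = 66; e = 65 − 66 = -1
d=14: R̂ = 27 + 3·14 = 69; e = 71 − 69 = 2
Largest |e| is 4 at d = 7, residual -4.

d = 7, e = -4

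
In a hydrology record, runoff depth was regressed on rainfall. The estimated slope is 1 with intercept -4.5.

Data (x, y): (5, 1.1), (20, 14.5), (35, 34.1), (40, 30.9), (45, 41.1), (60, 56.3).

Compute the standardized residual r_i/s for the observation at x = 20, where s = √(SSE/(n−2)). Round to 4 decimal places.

-0.3311

x=5: ŷ = -4.5 + 5 = 0.5; r = 1.1 − 0.5 = 0.6
x=20: ŷ = -4.5 + 20 = 15.5; r = 14.5 − 15.5 = -1
x=35: ŷ = -4.5 + 35 = 30.5; r = 34.1 − 30.5 = 3.6
x=40: ŷ = -4.5 + 40 = 35.5; r = 30.9 − 35.5 = -4.6
x=45: ŷ = -4.5 + 45 = 40.5; r = 41.1 − 40.5 = 0.6
x=60: ŷ = -4.5 + 60 = 55.5; r = 56.3 − 55.5 = 0.8
SSE = 0.36 + 1 + 12.96 + 21.16 + 0.36 + 0.64 = 36.48
s = √(36.48/4) = 3.01993
r/s = -1 / 3.01993 = -0.3311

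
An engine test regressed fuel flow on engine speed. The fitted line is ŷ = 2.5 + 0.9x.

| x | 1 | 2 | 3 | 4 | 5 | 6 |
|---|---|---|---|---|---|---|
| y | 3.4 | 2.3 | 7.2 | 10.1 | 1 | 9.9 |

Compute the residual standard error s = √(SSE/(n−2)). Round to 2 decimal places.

x=1: ŷ = 2.5 + 0.9·1 = 3.4; e = 3.4 − 3.4 = 0
x=2: ŷ = 2.5 + 0.9·2 = 4.3; e = 2.3 − 4.3 = -2
x=3: ŷ = 2.5 + 0.9·3 = 5.2; e = 7.2 − 5.2 = 2
x=4: ŷ = 2.5 + 0.9·4 = 6.1; e = 10.1 − 6.1 = 4
x=5: ŷ = 2.5 + 0.9·5 = 7; e = 1 − 7 = -6
x=6: ŷ = 2.5 + 0.9·6 = 7.9; e = 9.9 − 7.9 = 2
SSE = 0 + 4 + 4 + 16 + 36 + 4 = 64
s = √(64/4) = √16 ≈ 4.00

s = 4.00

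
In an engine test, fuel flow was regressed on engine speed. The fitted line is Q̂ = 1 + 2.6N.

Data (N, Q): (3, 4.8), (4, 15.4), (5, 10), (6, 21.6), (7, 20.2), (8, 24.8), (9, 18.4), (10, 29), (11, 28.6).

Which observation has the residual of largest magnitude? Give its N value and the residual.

N = 9, r = -6

N=3: Q̂ = 1 + 2.6·3 = 8.8; r = 4.8 − 8.8 = -4
N=4: Q̂ = 1 + 2.6·4 = 11.4; r = 15.4 − 11.4 = 4
N=5: Q̂ = 1 + 2.6·5 = 14; r = 10 − 14 = -4
N=6: Q̂ = 1 + 2.6·6 = 16.6; r = 21.6 − 16.6 = 5
N=7: Q̂ = 1 + 2.6·7 = 19.2; r = 20.2 − 19.2 = 1
N=8: Q̂ = 1 + 2.6·8 = 21.8; r = 24.8 − 21.8 = 3
N=9: Q̂ = 1 + 2.6·9 = 24.4; r = 18.4 − 24.4 = -6
N=10: Q̂ = 1 + 2.6·10 = 27; r = 29 − 27 = 2
N=11: Q̂ = 1 + 2.6·11 = 29.6; r = 28.6 − 29.6 = -1
Largest |r| is 6 at N = 9, residual -6.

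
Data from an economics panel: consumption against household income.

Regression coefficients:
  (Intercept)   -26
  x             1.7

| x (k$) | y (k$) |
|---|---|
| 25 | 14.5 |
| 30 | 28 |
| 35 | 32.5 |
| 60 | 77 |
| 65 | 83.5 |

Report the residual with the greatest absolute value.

x=25: ŷ = -26 + 1.7·25 = 16.5; r = 14.5 − 16.5 = -2
x=30: ŷ = -26 + 1.7·30 = 25; r = 28 − 25 = 3
x=35: ŷ = -26 + 1.7·35 = 33.5; r = 32.5 − 33.5 = -1
x=60: ŷ = -26 + 1.7·60 = 76; r = 77 − 76 = 1
x=65: ŷ = -26 + 1.7·65 = 84.5; r = 83.5 − 84.5 = -1
Largest |r| is 3 at x = 30, residual 3.

r = 3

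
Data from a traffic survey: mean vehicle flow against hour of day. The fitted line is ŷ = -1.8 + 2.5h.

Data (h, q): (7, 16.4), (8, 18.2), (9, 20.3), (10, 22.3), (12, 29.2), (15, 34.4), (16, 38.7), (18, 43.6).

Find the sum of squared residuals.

h=7: ŷ = -1.8 + 2.5·7 = 15.7; e = 16.4 − 15.7 = 0.7
h=8: ŷ = -1.8 + 2.5·8 = 18.2; e = 18.2 − 18.2 = 0
h=9: ŷ = -1.8 + 2.5·9 = 20.7; e = 20.3 − 20.7 = -0.4
h=10: ŷ = -1.8 + 2.5·10 = 23.2; e = 22.3 − 23.2 = -0.9
h=12: ŷ = -1.8 + 2.5·12 = 28.2; e = 29.2 − 28.2 = 1
h=15: ŷ = -1.8 + 2.5·15 = 35.7; e = 34.4 − 35.7 = -1.3
h=16: ŷ = -1.8 + 2.5·16 = 38.2; e = 38.7 − 38.2 = 0.5
h=18: ŷ = -1.8 + 2.5·18 = 43.2; e = 43.6 − 43.2 = 0.4
SSE = 0.49 + 0 + 0.16 + 0.81 + 1 + 1.69 + 0.25 + 0.16 = 4.56

SSE = 4.56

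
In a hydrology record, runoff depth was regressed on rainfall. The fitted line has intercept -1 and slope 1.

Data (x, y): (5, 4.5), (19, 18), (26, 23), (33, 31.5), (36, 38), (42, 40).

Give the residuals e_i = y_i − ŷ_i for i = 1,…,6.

0.5, 0, -2, -0.5, 3, -1

x=5: ŷ = -1 + 5 = 4; e = 4.5 − 4 = 0.5
x=19: ŷ = -1 + 19 = 18; e = 18 − 18 = 0
x=26: ŷ = -1 + 26 = 25; e = 23 − 25 = -2
x=33: ŷ = -1 + 33 = 32; e = 31.5 − 32 = -0.5
x=36: ŷ = -1 + 36 = 35; e = 38 − 35 = 3
x=42: ŷ = -1 + 42 = 41; e = 40 − 41 = -1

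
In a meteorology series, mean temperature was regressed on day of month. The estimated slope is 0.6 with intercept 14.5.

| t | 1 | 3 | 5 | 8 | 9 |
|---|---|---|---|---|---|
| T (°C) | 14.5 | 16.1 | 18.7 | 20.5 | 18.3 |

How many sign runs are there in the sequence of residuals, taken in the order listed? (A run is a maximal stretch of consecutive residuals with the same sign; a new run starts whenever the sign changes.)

3 runs

t=1: T̂ = 14.5 + 0.6·1 = 15.1; r = 14.5 − 15.1 = -0.6
t=3: T̂ = 14.5 + 0.6·3 = 16.3; r = 16.1 − 16.3 = -0.2
t=5: T̂ = 14.5 + 0.6·5 = 17.5; r = 18.7 − 17.5 = 1.2
t=8: T̂ = 14.5 + 0.6·8 = 19.3; r = 20.5 − 19.3 = 1.2
t=9: T̂ = 14.5 + 0.6·9 = 19.9; r = 18.3 − 19.9 = -1.6
Signs: − − + + −
Runs: −×2, +×2, −×1 → 3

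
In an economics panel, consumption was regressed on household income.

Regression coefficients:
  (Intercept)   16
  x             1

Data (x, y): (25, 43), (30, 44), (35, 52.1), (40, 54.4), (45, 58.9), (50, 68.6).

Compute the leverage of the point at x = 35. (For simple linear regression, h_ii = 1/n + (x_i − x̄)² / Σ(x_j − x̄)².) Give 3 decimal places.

x̄ = (25 + 30 + 35 + 40 + 45 + 50)/6 = 37.5
Σ(x − x̄)² = 156.25 + 56.25 + 6.25 + 6.25 + 56.25 + 156.25 = 437.5
h = 1/6 + (-2.5)²/437.5 = 0.166667 + 0.0142857 = 0.181

h = 0.181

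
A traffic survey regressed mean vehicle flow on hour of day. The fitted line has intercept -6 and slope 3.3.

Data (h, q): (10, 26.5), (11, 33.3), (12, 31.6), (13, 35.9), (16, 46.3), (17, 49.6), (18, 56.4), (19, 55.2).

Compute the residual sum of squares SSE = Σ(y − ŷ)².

h=10: ŷ = -6 + 3.3·10 = 27; r = 26.5 − 27 = -0.5
h=11: ŷ = -6 + 3.3·11 = 30.3; r = 33.3 − 30.3 = 3
h=12: ŷ = -6 + 3.3·12 = 33.6; r = 31.6 − 33.6 = -2
h=13: ŷ = -6 + 3.3·13 = 36.9; r = 35.9 − 36.9 = -1
h=16: ŷ = -6 + 3.3·16 = 46.8; r = 46.3 − 46.8 = -0.5
h=17: ŷ = -6 + 3.3·17 = 50.1; r = 49.6 − 50.1 = -0.5
h=18: ŷ = -6 + 3.3·18 = 53.4; r = 56.4 − 53.4 = 3
h=19: ŷ = -6 + 3.3·19 = 56.7; r = 55.2 − 56.7 = -1.5
SSE = 0.25 + 9 + 4 + 1 + 0.25 + 0.25 + 9 + 2.25 = 26

SSE = 26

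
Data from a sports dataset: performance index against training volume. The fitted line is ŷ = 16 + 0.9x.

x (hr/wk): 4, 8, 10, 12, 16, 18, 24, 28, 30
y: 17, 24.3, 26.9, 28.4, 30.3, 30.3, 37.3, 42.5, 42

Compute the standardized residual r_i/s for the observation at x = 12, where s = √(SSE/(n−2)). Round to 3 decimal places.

0.934

x=4: ŷ = 16 + 0.9·4 = 19.6; r = 17 − 19.6 = -2.6
x=8: ŷ = 16 + 0.9·8 = 23.2; r = 24.3 − 23.2 = 1.1
x=10: ŷ = 16 + 0.9·10 = 25; r = 26.9 − 25 = 1.9
x=12: ŷ = 16 + 0.9·12 = 26.8; r = 28.4 − 26.8 = 1.6
x=16: ŷ = 16 + 0.9·16 = 30.4; r = 30.3 − 30.4 = -0.1
x=18: ŷ = 16 + 0.9·18 = 32.2; r = 30.3 − 32.2 = -1.9
x=24: ŷ = 16 + 0.9·24 = 37.6; r = 37.3 − 37.6 = -0.3
x=28: ŷ = 16 + 0.9·28 = 41.2; r = 42.5 − 41.2 = 1.3
x=30: ŷ = 16 + 0.9·30 = 43; r = 42 − 43 = -1
SSE = 6.76 + 1.21 + 3.61 + 2.56 + 0.01 + 3.61 + 0.09 + 1.69 + 1 = 20.54
s = √(20.54/7) = 1.71298
r/s = 1.6 / 1.71298 = 0.934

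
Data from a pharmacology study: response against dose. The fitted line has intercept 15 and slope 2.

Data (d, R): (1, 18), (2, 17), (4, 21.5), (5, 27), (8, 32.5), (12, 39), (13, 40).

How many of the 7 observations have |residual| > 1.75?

2

d=1: R̂ = 15 + 2·1 = 17; e = 18 − 17 = 1
d=2: R̂ = 15 + 2·2 = 19; e = 17 − 19 = -2
d=4: R̂ = 15 + 2·4 = 23; e = 21.5 − 23 = -1.5
d=5: R̂ = 15 + 2·5 = 25; e = 27 − 25 = 2
d=8: R̂ = 15 + 2·8 = 31; e = 32.5 − 31 = 1.5
d=12: R̂ = 15 + 2·12 = 39; e = 39 − 39 = 0
d=13: R̂ = 15 + 2·13 = 41; e = 40 − 41 = -1
|e| > 1.75: d=2 (|e|=2), d=5 (|e|=2) → 2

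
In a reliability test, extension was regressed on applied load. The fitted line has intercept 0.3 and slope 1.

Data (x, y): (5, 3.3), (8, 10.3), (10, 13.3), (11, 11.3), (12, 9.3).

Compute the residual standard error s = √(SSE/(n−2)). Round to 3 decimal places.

s = 2.944

x=5: ŷ = 0.3 + 5 = 5.3; r = 3.3 − 5.3 = -2
x=8: ŷ = 0.3 + 8 = 8.3; r = 10.3 − 8.3 = 2
x=10: ŷ = 0.3 + 10 = 10.3; r = 13.3 − 10.3 = 3
x=11: ŷ = 0.3 + 11 = 11.3; r = 11.3 − 11.3 = 0
x=12: ŷ = 0.3 + 12 = 12.3; r = 9.3 − 12.3 = -3
SSE = 4 + 4 + 9 + 0 + 9 = 26
s = √(26/3) = √8.66667 ≈ 2.944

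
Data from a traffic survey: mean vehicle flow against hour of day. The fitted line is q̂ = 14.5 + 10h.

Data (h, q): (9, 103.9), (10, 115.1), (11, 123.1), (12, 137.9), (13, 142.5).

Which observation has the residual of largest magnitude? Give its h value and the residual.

h = 12, r = 3.4

h=9: q̂ = 14.5 + 10·9 = 104.5; r = 103.9 − 104.5 = -0.6
h=10: q̂ = 14.5 + 10·10 = 114.5; r = 115.1 − 114.5 = 0.6
h=11: q̂ = 14.5 + 10·11 = 124.5; r = 123.1 − 124.5 = -1.4
h=12: q̂ = 14.5 + 10·12 = 134.5; r = 137.9 − 134.5 = 3.4
h=13: q̂ = 14.5 + 10·13 = 144.5; r = 142.5 − 144.5 = -2
Largest |r| is 3.4 at h = 12, residual 3.4.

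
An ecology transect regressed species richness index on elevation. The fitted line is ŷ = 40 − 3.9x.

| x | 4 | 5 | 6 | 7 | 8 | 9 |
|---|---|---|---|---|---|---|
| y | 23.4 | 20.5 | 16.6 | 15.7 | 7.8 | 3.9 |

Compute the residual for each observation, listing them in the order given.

x=4: ŷ = 40 − 3.9·4 = 24.4; r = 23.4 − 24.4 = -1
x=5: ŷ = 40 − 3.9·5 = 20.5; r = 20.5 − 20.5 = 0
x=6: ŷ = 40 − 3.9·6 = 16.6; r = 16.6 − 16.6 = 0
x=7: ŷ = 40 − 3.9·7 = 12.7; r = 15.7 − 12.7 = 3
x=8: ŷ = 40 − 3.9·8 = 8.8; r = 7.8 − 8.8 = -1
x=9: ŷ = 40 − 3.9·9 = 4.9; r = 3.9 − 4.9 = -1

-1, 0, 0, 3, -1, -1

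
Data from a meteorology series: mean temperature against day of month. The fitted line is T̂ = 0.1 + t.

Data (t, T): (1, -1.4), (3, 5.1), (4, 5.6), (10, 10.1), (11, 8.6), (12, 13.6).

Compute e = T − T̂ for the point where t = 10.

T̂ = 0.1 + 10 = 10.1
e = 10.1 − 10.1 = 0

e = 0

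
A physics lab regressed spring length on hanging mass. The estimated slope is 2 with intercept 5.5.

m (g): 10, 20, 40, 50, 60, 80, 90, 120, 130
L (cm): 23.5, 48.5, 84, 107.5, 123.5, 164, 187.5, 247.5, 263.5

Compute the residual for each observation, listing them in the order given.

m=10: ŷ = 5.5 + 2·10 = 25.5; r = 23.5 − 25.5 = -2
m=20: ŷ = 5.5 + 2·20 = 45.5; r = 48.5 − 45.5 = 3
m=40: ŷ = 5.5 + 2·40 = 85.5; r = 84 − 85.5 = -1.5
m=50: ŷ = 5.5 + 2·50 = 105.5; r = 107.5 − 105.5 = 2
m=60: ŷ = 5.5 + 2·60 = 125.5; r = 123.5 − 125.5 = -2
m=80: ŷ = 5.5 + 2·80 = 165.5; r = 164 − 165.5 = -1.5
m=90: ŷ = 5.5 + 2·90 = 185.5; r = 187.5 − 185.5 = 2
m=120: ŷ = 5.5 + 2·120 = 245.5; r = 247.5 − 245.5 = 2
m=130: ŷ = 5.5 + 2·130 = 265.5; r = 263.5 − 265.5 = -2

-2, 3, -1.5, 2, -2, -1.5, 2, 2, -2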